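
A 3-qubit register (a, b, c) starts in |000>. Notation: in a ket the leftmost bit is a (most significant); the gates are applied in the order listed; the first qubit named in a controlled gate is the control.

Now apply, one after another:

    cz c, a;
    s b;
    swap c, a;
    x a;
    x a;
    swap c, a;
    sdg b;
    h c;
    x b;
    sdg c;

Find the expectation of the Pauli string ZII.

In the final state, ZII has expectation 1. Key observation: the block from step 2 through step 7 cancels to the identity and can be dropped.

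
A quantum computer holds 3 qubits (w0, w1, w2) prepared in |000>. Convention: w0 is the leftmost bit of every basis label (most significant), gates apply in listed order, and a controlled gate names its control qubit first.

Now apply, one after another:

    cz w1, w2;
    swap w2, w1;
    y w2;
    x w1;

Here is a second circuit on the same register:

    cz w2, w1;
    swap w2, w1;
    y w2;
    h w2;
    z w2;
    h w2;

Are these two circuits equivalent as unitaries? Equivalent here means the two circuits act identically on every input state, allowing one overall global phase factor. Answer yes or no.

No, they are not equivalent — no single phase factor reconciles the two unitaries.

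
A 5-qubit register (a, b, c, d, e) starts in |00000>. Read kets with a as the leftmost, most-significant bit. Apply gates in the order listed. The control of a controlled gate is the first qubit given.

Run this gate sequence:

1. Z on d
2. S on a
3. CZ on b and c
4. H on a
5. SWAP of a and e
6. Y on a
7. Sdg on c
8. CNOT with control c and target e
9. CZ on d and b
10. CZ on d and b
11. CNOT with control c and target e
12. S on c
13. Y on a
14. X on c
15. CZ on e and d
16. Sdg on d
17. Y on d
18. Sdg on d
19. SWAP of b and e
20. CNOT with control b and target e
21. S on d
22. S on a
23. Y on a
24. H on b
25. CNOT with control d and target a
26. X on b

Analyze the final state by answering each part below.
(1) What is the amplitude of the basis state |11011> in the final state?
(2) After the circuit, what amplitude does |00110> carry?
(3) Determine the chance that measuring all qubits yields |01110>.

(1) The amplitude on |11011> is 0. Key observation: gates 6-13 undo each other exactly, leaving only the rest of the circuit to track.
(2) The final state's coefficient on |00110> equals -1/2.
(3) Outcome |01110> occurs with probability 1/4.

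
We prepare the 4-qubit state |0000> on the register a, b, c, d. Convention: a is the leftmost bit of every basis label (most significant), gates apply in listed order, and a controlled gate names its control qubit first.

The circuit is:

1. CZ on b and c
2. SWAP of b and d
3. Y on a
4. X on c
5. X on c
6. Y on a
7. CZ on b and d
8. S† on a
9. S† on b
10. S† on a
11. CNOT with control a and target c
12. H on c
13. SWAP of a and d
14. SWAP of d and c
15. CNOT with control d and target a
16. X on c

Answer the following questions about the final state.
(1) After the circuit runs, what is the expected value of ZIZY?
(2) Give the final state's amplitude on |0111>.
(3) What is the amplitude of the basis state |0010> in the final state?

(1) The observable ZIZY averages to 0. Key observation: gates 3-6 undo each other exactly, leaving only the rest of the circuit to track.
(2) |0111> carries amplitude 0 in the final state.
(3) |0010> carries amplitude sqrt(2)/2 in the final state.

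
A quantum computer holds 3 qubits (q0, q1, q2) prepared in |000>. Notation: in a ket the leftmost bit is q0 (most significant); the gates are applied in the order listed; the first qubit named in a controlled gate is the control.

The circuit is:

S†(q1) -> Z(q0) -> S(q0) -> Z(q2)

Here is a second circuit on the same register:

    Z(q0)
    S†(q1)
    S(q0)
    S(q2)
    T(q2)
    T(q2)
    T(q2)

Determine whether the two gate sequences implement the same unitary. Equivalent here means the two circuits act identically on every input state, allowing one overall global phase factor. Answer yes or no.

No: there is an input state on which the two circuits produce genuinely different outputs (not merely differing by a phase).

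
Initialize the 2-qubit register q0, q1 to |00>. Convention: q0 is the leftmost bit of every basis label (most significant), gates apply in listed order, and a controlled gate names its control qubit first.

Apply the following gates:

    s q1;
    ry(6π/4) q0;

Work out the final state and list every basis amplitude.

After the circuit, the state carries amplitude -sqrt(2)/2 on |00>, 0 on |01>, sqrt(2)/2 on |10>, 0 on |11>.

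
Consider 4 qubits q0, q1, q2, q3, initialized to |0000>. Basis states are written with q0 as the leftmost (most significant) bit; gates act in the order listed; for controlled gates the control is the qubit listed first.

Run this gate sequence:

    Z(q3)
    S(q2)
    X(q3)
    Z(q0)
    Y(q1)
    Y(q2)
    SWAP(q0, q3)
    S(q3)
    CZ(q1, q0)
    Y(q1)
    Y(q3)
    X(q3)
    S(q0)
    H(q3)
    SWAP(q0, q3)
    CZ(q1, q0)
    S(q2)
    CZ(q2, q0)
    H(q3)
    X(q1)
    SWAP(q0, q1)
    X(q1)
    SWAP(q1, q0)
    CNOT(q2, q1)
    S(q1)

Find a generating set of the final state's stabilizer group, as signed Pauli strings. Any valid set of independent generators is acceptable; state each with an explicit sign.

The final state is stabilized by the group generated by -XIII, -IIIX, +IZII, -IIZI; other independent generating sets are equally valid.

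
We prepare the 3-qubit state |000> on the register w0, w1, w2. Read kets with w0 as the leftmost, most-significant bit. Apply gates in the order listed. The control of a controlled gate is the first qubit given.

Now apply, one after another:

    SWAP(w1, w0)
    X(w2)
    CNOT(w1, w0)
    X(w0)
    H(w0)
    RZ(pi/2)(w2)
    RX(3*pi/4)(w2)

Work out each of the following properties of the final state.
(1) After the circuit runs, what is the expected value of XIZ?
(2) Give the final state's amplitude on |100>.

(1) In the final state, XIZ has expectation -sqrt(2)/2.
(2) The final state's coefficient on |100> equals sqrt(2*sqrt(2) + 4)*exp(3*I*pi/4)/4.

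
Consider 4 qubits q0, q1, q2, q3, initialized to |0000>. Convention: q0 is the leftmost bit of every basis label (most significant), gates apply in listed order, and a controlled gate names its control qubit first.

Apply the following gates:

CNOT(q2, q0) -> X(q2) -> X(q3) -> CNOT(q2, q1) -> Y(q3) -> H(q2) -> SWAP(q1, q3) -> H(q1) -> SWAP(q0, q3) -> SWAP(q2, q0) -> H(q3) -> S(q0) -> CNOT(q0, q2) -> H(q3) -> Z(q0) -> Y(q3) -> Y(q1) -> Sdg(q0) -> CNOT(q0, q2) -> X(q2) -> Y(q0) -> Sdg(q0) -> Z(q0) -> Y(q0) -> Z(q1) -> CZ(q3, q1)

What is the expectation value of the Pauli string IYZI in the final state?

The observable IYZI averages to 0.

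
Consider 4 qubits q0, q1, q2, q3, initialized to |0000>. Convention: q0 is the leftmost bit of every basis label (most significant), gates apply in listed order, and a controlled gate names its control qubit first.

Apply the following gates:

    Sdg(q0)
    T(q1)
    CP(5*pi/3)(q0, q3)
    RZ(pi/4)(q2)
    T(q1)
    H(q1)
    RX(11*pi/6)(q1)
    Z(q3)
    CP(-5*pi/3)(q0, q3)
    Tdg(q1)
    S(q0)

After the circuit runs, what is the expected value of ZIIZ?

The observable ZIIZ averages to 1.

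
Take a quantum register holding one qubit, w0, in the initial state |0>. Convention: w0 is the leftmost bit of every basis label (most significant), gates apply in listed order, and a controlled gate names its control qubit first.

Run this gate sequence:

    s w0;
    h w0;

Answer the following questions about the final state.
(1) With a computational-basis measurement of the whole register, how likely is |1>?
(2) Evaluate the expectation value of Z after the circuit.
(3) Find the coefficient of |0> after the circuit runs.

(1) The probability of measuring |1> is 1/2.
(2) In the final state, Z has expectation 0.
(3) The amplitude on |0> is sqrt(2)/2.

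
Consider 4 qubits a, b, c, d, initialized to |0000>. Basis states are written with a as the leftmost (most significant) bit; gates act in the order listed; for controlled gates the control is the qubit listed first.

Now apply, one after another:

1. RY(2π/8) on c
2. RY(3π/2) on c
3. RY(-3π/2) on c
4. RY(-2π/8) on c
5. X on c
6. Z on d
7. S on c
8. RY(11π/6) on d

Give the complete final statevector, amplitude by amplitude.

After the circuit, the state carries amplitude I*(-sqrt(6) - sqrt(2))/4 on |0010>, I*(-sqrt(2) + sqrt(6))/4 on |0011>, and 0 on every other basis state.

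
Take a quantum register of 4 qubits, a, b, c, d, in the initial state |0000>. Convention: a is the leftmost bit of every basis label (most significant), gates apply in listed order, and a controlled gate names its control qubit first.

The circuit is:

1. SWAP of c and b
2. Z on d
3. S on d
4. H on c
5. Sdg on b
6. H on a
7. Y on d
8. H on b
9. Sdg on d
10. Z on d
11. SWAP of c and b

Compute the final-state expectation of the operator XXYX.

The observable XXYX averages to 0.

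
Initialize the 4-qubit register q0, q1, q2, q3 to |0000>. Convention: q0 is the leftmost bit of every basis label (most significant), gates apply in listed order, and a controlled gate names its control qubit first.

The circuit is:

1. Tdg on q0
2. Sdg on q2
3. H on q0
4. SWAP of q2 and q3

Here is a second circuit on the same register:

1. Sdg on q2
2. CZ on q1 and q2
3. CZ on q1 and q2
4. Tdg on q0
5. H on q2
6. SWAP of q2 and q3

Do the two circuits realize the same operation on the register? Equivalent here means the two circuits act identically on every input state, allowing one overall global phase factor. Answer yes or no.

No — the two circuits implement different unitaries, even allowing a global phase.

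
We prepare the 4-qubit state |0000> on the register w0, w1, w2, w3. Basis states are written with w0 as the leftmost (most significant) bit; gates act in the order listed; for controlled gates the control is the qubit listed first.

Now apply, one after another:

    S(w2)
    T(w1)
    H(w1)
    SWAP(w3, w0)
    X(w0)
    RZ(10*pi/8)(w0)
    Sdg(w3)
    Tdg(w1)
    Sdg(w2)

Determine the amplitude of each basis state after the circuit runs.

The final amplitudes are sqrt(2)*exp(5*I*pi/8)/2 on |1000>, sqrt(2)*exp(3*I*pi/8)/2 on |1100>, and 0 on every other basis state.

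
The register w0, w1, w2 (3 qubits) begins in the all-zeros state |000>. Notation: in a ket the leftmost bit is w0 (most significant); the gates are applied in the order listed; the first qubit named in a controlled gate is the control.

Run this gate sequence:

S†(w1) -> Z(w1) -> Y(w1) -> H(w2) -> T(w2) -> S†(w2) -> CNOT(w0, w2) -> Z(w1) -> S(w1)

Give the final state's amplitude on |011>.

The final state's coefficient on |011> equals -sqrt(2)*exp(3*I*pi/4)/2.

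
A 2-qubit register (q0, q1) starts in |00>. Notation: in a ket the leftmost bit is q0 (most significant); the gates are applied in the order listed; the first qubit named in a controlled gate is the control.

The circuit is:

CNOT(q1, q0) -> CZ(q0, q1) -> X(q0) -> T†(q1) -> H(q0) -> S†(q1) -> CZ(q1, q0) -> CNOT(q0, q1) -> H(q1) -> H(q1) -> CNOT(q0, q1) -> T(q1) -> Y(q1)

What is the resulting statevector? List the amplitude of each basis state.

The final amplitudes are 0 on |00>, sqrt(2)*I/2 on |01>, 0 on |10>, -sqrt(2)*I/2 on |11>. Key observation: the block from step 8 through step 11 cancels to the identity and can be dropped.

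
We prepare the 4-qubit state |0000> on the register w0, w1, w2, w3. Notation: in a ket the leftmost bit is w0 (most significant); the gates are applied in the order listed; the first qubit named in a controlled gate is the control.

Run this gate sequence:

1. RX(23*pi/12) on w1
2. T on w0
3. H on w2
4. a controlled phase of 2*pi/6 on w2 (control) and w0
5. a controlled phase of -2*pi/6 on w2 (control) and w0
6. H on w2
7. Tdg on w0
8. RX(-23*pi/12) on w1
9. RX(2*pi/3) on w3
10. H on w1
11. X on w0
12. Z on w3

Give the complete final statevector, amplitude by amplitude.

The final amplitudes are sqrt(2)/4 on |1000>, sqrt(6)*I/4 on |1001>, sqrt(2)/4 on |1100>, sqrt(6)*I/4 on |1101>, and 0 on every other basis state. Key observation: the block from step 1 through step 8 cancels to the identity and can be dropped.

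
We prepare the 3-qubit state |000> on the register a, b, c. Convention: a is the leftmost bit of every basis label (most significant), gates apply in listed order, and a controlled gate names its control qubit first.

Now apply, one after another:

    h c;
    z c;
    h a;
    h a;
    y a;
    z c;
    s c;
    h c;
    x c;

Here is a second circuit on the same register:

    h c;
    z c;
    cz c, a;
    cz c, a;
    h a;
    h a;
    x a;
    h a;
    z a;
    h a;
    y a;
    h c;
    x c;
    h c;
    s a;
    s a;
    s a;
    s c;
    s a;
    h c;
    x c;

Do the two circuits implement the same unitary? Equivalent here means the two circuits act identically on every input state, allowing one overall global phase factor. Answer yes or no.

Yes: on every input state the two circuits agree up to one overall phase factor.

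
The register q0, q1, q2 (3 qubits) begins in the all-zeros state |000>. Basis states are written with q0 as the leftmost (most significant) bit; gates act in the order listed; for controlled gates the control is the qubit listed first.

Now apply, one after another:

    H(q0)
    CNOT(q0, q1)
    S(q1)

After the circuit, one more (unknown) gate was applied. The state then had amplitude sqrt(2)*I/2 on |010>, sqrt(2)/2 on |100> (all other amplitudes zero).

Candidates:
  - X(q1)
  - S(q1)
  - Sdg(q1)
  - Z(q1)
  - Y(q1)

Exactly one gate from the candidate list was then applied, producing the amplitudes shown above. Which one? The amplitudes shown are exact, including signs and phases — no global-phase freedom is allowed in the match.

The unique candidate consistent with the amplitudes is Y(q1).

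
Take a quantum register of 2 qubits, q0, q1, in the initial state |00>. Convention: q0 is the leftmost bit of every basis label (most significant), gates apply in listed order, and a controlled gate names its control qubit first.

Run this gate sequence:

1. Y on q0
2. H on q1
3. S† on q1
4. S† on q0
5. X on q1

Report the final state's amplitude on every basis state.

The resulting statevector has amplitude 0 on |00>, 0 on |01>, -sqrt(2)*I/2 on |10>, sqrt(2)/2 on |11>.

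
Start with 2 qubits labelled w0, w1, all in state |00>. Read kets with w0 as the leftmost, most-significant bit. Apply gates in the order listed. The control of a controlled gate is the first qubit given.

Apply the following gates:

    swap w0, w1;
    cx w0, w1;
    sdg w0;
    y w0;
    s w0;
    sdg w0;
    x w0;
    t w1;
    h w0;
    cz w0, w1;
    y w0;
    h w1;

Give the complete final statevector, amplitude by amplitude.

The final amplitudes are 1/2 on |00>, 1/2 on |01>, -1/2 on |10>, -1/2 on |11>.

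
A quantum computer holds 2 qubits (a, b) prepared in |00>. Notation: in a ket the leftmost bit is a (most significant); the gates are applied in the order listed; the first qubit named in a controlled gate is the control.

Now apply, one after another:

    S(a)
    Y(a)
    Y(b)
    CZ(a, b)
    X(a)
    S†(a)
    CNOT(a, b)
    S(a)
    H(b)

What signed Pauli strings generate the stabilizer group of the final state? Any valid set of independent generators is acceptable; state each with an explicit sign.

The stabilizer group can be generated by -IX, +ZI, among other valid generating sets.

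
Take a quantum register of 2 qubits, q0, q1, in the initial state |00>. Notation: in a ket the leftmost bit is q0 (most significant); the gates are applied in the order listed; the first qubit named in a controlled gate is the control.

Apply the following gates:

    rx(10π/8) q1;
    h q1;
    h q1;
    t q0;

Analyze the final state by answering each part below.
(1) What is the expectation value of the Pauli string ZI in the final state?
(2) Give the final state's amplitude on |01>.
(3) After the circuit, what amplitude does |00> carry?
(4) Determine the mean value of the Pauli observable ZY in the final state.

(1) In the final state, ZI has expectation 1.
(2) |01> carries amplitude -I*sqrt(sqrt(2) + 2)/2 in the final state.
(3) The amplitude on |00> is -sqrt(2 - sqrt(2))/2.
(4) In the final state, ZY has expectation sqrt(2)/2.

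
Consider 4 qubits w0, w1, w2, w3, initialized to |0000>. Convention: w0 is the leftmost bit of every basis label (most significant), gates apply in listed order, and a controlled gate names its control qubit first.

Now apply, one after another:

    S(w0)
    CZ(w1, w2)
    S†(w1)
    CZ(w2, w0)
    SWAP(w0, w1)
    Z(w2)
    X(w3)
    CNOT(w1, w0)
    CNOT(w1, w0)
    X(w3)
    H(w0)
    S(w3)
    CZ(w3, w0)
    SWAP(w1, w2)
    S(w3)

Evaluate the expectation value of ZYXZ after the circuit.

The expectation value of ZYXZ is 0. Key observation: gates 7-10 undo each other exactly, leaving only the rest of the circuit to track.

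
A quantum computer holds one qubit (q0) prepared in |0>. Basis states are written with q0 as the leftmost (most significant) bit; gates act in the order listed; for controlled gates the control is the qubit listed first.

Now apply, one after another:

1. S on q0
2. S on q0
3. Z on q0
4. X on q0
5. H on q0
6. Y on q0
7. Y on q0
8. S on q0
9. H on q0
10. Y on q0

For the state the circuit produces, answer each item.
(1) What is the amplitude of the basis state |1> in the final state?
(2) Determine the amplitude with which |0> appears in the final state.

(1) The final state's coefficient on |1> equals 1/2 + I/2.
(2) |0> carries amplitude 1/2 - I/2 in the final state.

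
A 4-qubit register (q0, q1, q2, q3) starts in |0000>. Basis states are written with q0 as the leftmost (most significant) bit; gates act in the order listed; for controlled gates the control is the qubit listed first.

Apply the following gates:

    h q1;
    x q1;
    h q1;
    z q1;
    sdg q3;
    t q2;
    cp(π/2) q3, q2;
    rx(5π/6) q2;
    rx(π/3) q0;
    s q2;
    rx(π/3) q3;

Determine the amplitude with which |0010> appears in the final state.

The amplitude on |0010> is 3*sqrt(2)/16 + 3*sqrt(6)/16. Key observation: steps 1-4 multiply out to the identity, so the circuit reduces to the remaining gates.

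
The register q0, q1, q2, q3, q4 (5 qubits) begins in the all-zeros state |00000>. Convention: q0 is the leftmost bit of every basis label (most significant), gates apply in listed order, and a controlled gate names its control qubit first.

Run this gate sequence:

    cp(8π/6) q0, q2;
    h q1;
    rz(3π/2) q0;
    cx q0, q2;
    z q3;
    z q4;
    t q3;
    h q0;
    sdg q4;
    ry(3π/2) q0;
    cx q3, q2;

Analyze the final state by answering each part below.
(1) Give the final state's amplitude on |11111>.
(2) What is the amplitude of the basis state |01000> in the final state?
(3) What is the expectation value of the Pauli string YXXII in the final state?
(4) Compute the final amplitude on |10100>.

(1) |11111> carries amplitude 0 in the final state.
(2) The amplitude on |01000> is sqrt(2)*exp(I*pi/4)/2.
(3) The expectation value of YXXII is 0.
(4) |10100> carries amplitude 0 in the final state.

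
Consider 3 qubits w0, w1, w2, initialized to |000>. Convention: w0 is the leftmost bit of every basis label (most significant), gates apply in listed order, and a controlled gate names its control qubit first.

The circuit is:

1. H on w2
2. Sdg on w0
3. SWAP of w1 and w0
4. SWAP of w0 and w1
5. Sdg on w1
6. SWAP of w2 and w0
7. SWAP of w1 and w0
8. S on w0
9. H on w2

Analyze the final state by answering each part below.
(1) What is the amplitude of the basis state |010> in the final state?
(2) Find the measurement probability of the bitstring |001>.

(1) The amplitude on |010> is 1/2.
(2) The probability of measuring |001> is 1/4.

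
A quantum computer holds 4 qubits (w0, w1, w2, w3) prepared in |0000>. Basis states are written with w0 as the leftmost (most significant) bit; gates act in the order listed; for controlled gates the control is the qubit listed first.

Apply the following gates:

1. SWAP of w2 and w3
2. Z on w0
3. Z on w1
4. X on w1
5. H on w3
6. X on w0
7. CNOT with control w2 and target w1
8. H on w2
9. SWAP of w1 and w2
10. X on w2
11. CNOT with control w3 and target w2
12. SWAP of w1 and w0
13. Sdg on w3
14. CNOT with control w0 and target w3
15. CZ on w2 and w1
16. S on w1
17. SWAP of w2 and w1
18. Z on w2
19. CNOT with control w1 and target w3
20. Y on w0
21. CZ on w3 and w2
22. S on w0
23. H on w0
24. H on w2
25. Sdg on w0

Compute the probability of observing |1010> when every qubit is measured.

Outcome |1010> occurs with probability 1/16.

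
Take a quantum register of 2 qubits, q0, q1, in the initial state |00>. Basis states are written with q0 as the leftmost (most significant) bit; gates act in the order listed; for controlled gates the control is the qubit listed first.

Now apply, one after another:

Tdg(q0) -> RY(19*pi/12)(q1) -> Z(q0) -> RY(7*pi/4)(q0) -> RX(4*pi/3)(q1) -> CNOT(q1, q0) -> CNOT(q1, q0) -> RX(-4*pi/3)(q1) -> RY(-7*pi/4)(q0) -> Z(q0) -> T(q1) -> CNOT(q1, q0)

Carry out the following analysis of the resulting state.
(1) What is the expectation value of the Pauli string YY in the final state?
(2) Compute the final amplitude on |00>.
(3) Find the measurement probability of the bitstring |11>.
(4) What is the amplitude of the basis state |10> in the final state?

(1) In the final state, YY has expectation 1/4 + sqrt(3)/4. Key observation: the block from step 3 through step 10 cancels to the identity and can be dropped.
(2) |00> carries amplitude -sqrt(sqrt(2) + 2)/4 - sqrt(6 - 3*sqrt(2))/4 in the final state.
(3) A full measurement returns |11> with probability -sqrt(6)/8 + sqrt(2)/8 + 1/2.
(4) The final state's coefficient on |10> equals 0.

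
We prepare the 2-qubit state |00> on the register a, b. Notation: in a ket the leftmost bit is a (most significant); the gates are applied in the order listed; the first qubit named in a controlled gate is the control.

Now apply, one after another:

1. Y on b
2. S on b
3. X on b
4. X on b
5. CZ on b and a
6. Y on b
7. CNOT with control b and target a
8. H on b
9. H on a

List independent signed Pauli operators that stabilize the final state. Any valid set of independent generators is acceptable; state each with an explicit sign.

One valid set of independent stabilizer generators is +XI, +IX (any independent generating set of the same group is equally correct).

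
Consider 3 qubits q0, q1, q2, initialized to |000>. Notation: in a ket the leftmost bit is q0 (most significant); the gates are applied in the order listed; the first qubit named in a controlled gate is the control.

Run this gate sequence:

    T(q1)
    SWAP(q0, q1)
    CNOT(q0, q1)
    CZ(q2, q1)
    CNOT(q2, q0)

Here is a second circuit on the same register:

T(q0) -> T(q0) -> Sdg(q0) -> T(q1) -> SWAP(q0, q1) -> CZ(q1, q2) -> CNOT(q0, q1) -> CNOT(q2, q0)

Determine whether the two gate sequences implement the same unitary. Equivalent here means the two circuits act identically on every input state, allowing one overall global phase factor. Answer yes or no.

No: there is an input state on which the two circuits produce genuinely different outputs (not merely differing by a phase).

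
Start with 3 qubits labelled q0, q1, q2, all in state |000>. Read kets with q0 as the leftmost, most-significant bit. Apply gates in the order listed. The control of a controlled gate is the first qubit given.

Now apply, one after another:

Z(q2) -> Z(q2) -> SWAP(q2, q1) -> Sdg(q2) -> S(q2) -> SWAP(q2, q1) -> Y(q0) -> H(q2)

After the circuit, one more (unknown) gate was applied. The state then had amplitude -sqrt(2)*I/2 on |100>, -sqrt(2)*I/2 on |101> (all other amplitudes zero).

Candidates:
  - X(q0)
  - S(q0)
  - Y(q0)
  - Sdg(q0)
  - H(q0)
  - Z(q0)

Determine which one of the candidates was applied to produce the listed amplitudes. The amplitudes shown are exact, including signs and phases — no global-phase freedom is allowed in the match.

The applied gate was Z(q0). Key observation: the block from step 3 through step 6 cancels to the identity and can be dropped.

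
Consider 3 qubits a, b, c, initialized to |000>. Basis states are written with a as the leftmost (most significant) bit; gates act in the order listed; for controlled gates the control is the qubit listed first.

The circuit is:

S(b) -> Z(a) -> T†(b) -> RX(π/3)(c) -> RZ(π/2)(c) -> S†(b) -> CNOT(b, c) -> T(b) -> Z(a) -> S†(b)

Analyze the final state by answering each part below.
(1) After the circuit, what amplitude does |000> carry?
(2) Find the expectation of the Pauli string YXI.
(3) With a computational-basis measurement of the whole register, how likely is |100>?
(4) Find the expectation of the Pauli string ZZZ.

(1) The final state's coefficient on |000> equals -sqrt(3)*exp(3*I*pi/4)/2.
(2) The expectation value of YXI is 0.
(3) The probability of measuring |100> is 0.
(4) The observable ZZZ averages to 1/2.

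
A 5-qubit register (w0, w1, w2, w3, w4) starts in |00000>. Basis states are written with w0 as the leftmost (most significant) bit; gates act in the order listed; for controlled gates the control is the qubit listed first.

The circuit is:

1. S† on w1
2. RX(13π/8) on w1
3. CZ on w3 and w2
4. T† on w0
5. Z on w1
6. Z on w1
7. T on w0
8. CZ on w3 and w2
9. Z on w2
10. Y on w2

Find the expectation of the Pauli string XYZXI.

In the final state, XYZXI has expectation 0.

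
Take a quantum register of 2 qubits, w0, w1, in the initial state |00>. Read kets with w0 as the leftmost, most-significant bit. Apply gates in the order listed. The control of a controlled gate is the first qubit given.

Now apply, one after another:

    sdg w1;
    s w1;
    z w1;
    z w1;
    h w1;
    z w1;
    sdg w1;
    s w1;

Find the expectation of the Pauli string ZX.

The observable ZX averages to -1.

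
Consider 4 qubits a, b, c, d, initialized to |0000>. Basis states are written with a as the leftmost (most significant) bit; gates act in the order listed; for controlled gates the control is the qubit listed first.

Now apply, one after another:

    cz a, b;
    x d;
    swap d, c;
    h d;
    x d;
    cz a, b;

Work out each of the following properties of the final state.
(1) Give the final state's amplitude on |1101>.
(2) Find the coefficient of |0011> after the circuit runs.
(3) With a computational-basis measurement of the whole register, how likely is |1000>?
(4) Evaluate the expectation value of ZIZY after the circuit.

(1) |1101> carries amplitude 0 in the final state.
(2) The amplitude on |0011> is sqrt(2)/2.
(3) Outcome |1000> occurs with probability 0.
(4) The expectation value of ZIZY is 0.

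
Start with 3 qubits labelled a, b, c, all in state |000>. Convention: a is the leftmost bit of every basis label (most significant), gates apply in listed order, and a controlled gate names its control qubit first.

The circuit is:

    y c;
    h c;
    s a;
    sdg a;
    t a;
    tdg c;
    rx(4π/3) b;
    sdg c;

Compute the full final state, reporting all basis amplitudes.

The resulting statevector has amplitude -sqrt(2)*I/4 on |000>, -sqrt(2)*exp(3*I*pi/4)/4 on |001>, sqrt(6)/4 on |010>, sqrt(6)*exp(I*pi/4)/4 on |011>, 0 on |100>, 0 on |101>, 0 on |110>, 0 on |111>. Key observation: steps 3-4 multiply out to the identity, so the circuit reduces to the remaining gates.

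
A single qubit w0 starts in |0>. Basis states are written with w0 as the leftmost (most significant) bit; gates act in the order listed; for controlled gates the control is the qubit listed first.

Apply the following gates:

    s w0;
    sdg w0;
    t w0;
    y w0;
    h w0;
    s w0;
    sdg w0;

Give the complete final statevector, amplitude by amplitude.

The resulting statevector has amplitude sqrt(2)*I/2 on |0>, -sqrt(2)*I/2 on |1>.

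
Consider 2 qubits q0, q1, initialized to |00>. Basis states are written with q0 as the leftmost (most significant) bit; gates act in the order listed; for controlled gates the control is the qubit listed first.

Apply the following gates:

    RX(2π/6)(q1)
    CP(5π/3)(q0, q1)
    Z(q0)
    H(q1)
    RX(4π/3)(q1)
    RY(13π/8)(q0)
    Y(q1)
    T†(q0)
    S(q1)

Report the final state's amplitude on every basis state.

The final amplitudes are (sqrt(2)/2 - sqrt(6)*I/4)*cos(3*pi/16) on |00>, -sqrt(2)*I*cos(3*pi/16)/4 on |01>, (2*sqrt(2) - sqrt(6)*I)*exp(3*I*pi/4)*sin(3*pi/16)/4 on |10>, sqrt(2)*exp(I*pi/4)*sin(3*pi/16)/4 on |11>.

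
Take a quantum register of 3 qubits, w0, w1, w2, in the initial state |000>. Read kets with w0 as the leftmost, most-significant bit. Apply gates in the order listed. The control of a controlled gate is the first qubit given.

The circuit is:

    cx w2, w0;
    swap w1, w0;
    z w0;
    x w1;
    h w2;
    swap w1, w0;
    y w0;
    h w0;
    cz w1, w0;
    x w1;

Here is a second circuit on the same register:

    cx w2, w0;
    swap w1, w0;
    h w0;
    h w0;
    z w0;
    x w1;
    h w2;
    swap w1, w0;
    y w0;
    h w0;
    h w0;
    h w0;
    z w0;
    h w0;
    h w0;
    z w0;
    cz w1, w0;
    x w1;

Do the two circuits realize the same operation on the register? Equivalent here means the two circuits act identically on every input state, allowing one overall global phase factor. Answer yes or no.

Yes, they are equivalent — the unitaries differ by at most a global phase.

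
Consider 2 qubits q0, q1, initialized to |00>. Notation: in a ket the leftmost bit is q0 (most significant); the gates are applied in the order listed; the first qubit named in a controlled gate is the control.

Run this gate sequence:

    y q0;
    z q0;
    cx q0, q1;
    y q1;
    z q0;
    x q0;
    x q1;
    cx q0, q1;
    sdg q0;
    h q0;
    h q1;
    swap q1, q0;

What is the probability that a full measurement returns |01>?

A full measurement returns |01> with probability 1/4.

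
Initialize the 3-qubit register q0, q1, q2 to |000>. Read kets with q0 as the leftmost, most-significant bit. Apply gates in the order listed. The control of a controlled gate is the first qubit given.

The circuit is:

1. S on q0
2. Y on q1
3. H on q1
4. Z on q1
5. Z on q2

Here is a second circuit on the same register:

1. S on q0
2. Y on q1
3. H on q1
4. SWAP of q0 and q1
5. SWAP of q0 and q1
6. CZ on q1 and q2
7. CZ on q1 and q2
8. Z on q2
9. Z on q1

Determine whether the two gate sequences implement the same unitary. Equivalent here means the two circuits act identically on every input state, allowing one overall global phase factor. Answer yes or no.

Yes, they are equivalent — the unitaries differ by at most a global phase.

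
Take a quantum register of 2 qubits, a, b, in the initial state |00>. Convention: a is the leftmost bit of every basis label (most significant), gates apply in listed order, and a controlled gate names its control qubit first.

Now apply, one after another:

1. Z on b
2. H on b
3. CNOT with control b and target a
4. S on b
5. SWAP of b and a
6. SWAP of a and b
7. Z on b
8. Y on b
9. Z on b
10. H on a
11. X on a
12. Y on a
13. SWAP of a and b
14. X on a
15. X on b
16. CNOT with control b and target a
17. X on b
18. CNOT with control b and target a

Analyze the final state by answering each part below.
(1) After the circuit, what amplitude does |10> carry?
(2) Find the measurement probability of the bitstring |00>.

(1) The amplitude on |10> is -1/2.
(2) Outcome |00> occurs with probability 1/4.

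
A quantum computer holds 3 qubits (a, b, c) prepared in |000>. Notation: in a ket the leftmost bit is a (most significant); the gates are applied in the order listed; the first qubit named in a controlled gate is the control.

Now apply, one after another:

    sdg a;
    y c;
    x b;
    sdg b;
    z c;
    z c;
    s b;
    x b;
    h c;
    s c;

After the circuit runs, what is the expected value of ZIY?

The expectation value of ZIY is -1. Key observation: steps 3-8 multiply out to the identity, so the circuit reduces to the remaining gates.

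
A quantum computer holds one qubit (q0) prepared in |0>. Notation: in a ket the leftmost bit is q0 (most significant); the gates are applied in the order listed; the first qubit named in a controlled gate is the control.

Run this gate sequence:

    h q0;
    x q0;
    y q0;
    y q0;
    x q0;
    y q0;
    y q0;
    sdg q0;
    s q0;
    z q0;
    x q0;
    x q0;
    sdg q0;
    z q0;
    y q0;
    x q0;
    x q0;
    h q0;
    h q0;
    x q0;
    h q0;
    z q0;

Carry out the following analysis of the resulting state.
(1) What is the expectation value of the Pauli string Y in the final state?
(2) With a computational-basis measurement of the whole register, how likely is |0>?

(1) The observable Y averages to 1. Key observation: the block from step 19 through step 22 cancels to the identity and can be dropped.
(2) A full measurement returns |0> with probability 1/2.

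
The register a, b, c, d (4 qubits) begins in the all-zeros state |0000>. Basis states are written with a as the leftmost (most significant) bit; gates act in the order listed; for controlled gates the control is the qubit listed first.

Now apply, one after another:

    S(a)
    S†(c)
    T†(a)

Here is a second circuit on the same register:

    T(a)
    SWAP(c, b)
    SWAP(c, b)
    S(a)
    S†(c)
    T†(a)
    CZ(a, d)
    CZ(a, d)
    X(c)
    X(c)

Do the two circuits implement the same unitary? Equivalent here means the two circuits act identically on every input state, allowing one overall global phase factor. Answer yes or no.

No: there is an input state on which the two circuits produce genuinely different outputs (not merely differing by a phase).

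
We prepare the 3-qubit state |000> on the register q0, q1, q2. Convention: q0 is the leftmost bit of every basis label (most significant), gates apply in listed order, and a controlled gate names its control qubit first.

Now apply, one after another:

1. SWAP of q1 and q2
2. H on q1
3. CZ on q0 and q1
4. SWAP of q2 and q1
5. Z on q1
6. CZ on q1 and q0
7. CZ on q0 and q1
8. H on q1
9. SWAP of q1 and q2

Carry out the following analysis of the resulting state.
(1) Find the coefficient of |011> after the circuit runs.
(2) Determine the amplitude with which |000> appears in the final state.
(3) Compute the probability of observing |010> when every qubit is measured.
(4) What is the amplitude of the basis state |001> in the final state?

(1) |011> carries amplitude 1/2 in the final state.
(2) |000> carries amplitude 1/2 in the final state.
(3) Outcome |010> occurs with probability 1/4.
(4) The amplitude on |001> is 1/2.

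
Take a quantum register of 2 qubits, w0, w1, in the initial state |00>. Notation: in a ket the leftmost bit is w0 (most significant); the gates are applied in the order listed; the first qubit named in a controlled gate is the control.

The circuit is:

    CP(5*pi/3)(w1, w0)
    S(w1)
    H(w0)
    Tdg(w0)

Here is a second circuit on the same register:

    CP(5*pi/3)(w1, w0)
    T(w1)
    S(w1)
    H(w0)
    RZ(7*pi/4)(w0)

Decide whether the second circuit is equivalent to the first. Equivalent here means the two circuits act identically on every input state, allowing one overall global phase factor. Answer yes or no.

No: there is an input state on which the two circuits produce genuinely different outputs (not merely differing by a phase).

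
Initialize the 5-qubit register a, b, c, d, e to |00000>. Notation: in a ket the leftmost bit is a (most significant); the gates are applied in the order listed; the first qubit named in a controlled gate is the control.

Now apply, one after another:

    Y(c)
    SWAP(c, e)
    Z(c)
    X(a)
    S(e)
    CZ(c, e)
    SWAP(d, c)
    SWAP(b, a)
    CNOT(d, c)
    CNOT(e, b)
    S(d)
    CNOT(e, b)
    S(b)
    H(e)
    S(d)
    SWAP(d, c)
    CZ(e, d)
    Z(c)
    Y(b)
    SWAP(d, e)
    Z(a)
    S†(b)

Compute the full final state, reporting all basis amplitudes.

After the circuit, the state carries amplitude -sqrt(2)/2 on |00000>, sqrt(2)/2 on |00010>, and 0 on every other basis state.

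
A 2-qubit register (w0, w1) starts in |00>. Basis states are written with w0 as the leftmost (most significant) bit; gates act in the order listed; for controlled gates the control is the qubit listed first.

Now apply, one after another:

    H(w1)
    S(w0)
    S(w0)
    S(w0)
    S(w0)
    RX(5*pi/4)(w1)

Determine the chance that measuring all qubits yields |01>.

Outcome |01> occurs with probability 1/2. Key observation: gates 2-5 undo each other exactly, leaving only the rest of the circuit to track.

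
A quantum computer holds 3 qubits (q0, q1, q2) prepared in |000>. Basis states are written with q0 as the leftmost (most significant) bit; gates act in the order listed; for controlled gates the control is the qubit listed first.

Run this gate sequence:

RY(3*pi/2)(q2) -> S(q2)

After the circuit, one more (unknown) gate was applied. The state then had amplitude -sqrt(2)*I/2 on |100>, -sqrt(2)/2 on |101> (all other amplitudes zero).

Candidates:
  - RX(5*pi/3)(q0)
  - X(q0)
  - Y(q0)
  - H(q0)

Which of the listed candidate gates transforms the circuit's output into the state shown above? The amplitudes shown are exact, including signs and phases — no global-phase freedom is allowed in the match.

It was Y(q0) that produced the state shown.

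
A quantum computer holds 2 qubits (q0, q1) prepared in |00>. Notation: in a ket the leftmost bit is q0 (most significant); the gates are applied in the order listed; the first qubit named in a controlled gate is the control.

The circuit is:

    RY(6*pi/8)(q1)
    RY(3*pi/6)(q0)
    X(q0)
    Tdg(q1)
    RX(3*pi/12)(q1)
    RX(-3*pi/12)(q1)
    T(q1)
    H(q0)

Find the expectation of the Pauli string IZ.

In the final state, IZ has expectation -sqrt(2)/2. Key observation: the block from step 4 through step 7 cancels to the identity and can be dropped.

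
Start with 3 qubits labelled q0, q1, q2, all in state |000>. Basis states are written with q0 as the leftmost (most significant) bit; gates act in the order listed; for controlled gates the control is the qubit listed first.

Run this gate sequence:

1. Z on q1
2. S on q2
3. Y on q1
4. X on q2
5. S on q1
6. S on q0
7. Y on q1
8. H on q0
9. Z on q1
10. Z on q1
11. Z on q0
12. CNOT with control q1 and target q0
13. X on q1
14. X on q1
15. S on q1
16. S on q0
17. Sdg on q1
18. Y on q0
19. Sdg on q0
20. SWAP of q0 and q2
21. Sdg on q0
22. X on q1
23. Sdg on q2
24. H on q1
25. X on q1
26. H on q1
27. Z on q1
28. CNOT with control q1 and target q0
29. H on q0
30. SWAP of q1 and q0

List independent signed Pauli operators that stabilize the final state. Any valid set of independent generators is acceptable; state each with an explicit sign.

The final state is stabilized by the group generated by +IXI, +IIY, -ZII; other independent generating sets are equally valid.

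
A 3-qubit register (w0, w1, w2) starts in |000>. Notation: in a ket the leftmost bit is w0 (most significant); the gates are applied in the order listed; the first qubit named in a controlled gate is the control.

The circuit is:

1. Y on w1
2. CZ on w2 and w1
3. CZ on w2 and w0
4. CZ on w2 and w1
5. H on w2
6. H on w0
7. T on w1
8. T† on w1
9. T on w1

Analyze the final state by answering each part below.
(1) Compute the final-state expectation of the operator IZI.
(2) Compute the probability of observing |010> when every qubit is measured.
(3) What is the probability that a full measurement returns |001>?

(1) The observable IZI averages to -1.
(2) The probability of measuring |010> is 1/4.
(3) A full measurement returns |001> with probability 0.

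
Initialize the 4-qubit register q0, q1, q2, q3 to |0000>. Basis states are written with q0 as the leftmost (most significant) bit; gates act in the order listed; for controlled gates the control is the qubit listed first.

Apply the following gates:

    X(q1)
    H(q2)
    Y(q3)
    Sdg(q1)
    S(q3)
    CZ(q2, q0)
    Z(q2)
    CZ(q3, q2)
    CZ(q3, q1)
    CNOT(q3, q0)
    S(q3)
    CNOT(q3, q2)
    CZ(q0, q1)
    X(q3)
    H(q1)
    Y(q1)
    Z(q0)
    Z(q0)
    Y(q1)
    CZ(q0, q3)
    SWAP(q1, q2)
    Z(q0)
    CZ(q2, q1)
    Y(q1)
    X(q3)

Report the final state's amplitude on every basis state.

After the circuit, the state carries amplitude -I/2 on |1001>, -I/2 on |1011>, I/2 on |1101>, -I/2 on |1111>, and 0 on every other basis state. Key observation: the block from step 16 through step 19 cancels to the identity and can be dropped.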